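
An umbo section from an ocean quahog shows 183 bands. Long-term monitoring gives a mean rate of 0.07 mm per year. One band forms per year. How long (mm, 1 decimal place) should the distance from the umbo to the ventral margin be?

12.8 mm

The record spans 183 years at 0.07 mm per year.
Length ≈ 0.07 × 183 = 12.8 mm.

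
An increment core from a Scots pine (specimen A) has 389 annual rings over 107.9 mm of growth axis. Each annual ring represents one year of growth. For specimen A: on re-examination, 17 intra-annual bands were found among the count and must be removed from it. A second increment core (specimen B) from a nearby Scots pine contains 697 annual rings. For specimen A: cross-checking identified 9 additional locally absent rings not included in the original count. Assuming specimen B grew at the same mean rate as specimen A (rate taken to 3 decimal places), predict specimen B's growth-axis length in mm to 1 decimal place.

Specimen A: correcting the raw count gives 389 − 17 + 9 = 381 true annual rings.
A: Mean rate = 107.9 mm / 381 years ≈ 0.283 mm per year.
B's length ≈ 0.283 × 697 = 197.3 mm.

197.3 mm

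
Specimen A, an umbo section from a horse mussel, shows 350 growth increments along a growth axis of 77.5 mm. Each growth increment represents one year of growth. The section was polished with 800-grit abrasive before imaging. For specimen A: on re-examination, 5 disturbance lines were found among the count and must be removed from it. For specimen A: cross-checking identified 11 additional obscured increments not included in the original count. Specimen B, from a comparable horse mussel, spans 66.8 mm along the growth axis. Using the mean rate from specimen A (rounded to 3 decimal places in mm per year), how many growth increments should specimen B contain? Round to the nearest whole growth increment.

Specimen A: after corrections the count is 350 − 5 + 11 = 356 growth increments.
A: Mean rate = 77.5 mm / 356 years ≈ 0.218 mm/yr.
For B, 66.8 / 0.218 = 306.42 years ≈ 306 growth increments.

306 growth increments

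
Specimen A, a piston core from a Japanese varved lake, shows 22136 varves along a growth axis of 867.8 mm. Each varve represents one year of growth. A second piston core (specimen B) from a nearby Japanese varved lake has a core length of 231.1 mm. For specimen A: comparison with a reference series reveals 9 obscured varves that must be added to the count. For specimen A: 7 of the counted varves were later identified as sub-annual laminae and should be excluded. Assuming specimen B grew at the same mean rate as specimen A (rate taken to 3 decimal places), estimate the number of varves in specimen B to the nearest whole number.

5926 varves

Specimen A: after corrections the count is 22136 − 7 + 9 = 22138 varves.
A: Extension rate ≈ 867.8 / 22138 = 0.039 mm per year.
For B, 231.1 / 0.039 = 5925.64 years ≈ 5926 varves.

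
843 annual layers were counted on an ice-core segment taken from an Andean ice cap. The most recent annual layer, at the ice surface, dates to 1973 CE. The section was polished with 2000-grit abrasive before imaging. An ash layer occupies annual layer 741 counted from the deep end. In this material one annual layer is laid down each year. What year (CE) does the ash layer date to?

1871 CE

843 − 741 = 102 annual layers lie beyond the ash layer toward the ice surface.
The annual layer at the ice surface is 1973 CE, so the ash layer dates to 1973 − 102 = 1871 CE.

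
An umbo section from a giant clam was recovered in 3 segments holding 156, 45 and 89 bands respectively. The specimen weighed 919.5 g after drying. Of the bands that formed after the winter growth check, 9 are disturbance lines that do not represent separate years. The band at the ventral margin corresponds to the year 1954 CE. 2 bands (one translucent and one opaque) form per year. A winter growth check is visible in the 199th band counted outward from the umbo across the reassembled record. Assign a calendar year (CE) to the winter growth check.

1913 CE

Total bands = 156 + 45 + 89 = 290.
The winter growth check sits at band 199 from the umbo, so 290 − 199 = 91 bands formed after it.
91 − 9 false = 82 true bands after the winter growth check.
With 2 bands per year, 82 / 2 = 41 years.
The band at the ventral margin is 1954 CE, so the winter growth check dates to 1954 − 41 = 1913 CE.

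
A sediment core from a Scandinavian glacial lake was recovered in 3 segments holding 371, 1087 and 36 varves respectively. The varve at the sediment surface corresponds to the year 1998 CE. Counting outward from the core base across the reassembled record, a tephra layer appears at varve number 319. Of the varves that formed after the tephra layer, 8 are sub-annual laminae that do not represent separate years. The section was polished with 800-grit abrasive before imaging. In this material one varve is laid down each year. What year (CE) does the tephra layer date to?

Total varves = 371 + 1087 + 36 = 1494.
The tephra layer sits at varve 319 from the core base, so 1494 − 319 = 1175 varves formed after it.
Excluding 8 false varves: 1175 − 8 = 1167.
The varve at the sediment surface is 1998 CE, so the tephra layer dates to 1998 − 1167 = 831 CE.

831 CE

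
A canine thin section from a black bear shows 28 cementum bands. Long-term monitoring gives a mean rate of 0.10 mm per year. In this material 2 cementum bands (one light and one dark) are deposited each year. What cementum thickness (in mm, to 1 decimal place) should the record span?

Dividing by 2 cementum bands per year: 28 / 2 = 14 years.
14 years at 0.10 mm/year gives 0.10 × 14 = 1.4 mm.

1.4 mm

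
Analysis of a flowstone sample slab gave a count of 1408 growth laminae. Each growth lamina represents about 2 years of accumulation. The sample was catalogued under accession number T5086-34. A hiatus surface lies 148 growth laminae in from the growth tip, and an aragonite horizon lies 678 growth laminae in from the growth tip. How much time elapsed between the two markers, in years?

The two markers are separated by 678 − 148 = 530 growth laminae.
At 2 years per growth lamina, 530 × 2 = 1060 years.

1060 years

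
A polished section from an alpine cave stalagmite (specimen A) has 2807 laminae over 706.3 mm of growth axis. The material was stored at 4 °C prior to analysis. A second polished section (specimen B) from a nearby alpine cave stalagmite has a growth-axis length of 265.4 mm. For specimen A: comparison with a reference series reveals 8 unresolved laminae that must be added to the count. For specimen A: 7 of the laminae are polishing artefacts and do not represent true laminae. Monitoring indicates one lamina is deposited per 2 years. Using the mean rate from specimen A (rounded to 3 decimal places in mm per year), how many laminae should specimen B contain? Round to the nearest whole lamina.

1053 laminae

Specimen A: after corrections the count is 2807 − 7 + 8 = 2808 laminae.
Specimen A: multiplying by 2 years per lamina: 2808 × 2 = 5616 years.
A: Mean rate = 706.3 mm / 5616 years ≈ 0.126 mm/yr.
For B, 265.4 / 0.126 = 2106.35 years; at 2 years per lamina that is 2106.35 / 2 ≈ 1053 laminae.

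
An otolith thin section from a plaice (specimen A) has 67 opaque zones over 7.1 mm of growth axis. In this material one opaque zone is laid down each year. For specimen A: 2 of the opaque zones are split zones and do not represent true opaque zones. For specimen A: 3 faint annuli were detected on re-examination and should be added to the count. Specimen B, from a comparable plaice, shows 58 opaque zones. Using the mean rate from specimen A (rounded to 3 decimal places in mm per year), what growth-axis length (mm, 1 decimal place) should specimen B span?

6.0 mm

Specimen A: after corrections the count is 67 − 2 + 3 = 68 opaque zones.
A: Mean rate = 7.1 mm / 68 years ≈ 0.104 mm/yr.
B's length ≈ 0.104 × 58 = 6.0 mm.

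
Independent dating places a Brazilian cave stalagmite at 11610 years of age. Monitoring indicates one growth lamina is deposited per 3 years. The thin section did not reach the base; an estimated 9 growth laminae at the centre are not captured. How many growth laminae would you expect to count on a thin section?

At 3 years per growth lamina, 11610 / 3 = 3870 growth laminae are expected.
3870 − 9 missed = 3861 growth laminae expected in the prepared section.

3861 growth laminae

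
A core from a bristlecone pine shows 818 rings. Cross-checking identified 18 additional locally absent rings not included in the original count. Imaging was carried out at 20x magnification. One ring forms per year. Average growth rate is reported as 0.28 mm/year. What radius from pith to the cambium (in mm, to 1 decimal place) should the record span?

234.1 mm

True ring count = 818 + 18 = 836.
Predicted length = 0.28 mm/year × 836 years = 234.1 mm.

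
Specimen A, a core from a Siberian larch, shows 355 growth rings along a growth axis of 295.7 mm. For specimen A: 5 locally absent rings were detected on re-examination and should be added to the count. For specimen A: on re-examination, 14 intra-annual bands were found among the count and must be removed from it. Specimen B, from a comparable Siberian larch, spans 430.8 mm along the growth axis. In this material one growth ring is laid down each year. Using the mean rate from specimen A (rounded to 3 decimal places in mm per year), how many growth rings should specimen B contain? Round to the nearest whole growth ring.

504 growth rings

Specimen A: adjusted count: 355 − 14 + 5 = 346 growth rings.
A: Extension rate ≈ 295.7 / 346 = 0.855 mm/yr.
Specimen B: 430.8 mm / 0.855 mm per year = 503.86 years ≈ 504 growth rings.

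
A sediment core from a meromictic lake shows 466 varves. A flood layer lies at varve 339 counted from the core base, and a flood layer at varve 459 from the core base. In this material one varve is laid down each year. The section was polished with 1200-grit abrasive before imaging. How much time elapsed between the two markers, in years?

120 years

The two markers are separated by 459 − 339 = 120 varves.
One varve per year makes the interval 120 years.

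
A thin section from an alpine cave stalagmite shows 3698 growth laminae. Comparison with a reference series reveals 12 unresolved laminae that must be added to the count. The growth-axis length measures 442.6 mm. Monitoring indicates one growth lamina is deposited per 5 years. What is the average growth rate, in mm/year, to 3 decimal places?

True growth lamina count = 3698 + 12 = 3710.
3710 growth laminae at 5 years each span 3710 × 5 = 18550 years.
442.6 mm over 18550 years gives 442.6 / 18550 ≈ 0.024 mm/year.

0.024 mm/year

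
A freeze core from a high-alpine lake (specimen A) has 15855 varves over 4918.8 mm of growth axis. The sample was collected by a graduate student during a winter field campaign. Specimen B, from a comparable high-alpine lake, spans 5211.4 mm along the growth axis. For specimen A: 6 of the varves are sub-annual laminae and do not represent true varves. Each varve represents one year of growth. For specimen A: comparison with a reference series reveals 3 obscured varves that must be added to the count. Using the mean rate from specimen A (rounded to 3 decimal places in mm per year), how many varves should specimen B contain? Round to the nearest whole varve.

Specimen A: after corrections the count is 15855 − 6 + 3 = 15852 varves.
A: 4918.8 mm over 15852 years gives 4918.8 / 15852 ≈ 0.310 mm/year.
Specimen B: 5211.4 mm / 0.310 mm per year = 16810.97 years ≈ 16811 varves.

16811 varves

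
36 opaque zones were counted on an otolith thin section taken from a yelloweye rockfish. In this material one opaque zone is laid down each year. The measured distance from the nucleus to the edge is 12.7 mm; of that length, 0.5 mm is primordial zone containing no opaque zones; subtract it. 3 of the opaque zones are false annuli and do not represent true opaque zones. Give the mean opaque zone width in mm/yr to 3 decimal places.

Adjusted count: 36 − 3 = 33 opaque zones.
Net length = 12.7 − 0.5 = 12.2 mm.
12.2 mm over 33 years gives 12.2 / 33 ≈ 0.370 mm/yr.

0.370 mm/yr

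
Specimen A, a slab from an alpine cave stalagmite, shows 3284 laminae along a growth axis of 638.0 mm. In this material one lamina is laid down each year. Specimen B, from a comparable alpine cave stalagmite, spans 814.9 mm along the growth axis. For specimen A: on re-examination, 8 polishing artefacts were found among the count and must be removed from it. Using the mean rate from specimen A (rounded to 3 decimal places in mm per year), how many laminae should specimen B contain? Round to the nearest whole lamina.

Specimen A: after corrections the count is 3284 − 8 = 3276 laminae.
A: Extension rate ≈ 638.0 / 3276 = 0.195 mm per year.
B spans 814.9 / 0.195 = 4178.97 years ≈ 4179 laminae.

4179 laminae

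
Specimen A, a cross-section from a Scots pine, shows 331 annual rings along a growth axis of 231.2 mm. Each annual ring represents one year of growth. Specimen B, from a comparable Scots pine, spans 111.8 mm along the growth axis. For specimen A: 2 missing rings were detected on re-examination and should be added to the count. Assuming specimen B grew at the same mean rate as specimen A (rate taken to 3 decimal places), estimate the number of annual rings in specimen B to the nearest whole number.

161 annual rings

Specimen A: adjusted count: 331 + 2 = 333 annual rings.
A: 231.2 mm over 333 years gives 231.2 / 333 ≈ 0.694 mm per year.
For B, 111.8 / 0.694 = 161.10 years ≈ 161 annual rings.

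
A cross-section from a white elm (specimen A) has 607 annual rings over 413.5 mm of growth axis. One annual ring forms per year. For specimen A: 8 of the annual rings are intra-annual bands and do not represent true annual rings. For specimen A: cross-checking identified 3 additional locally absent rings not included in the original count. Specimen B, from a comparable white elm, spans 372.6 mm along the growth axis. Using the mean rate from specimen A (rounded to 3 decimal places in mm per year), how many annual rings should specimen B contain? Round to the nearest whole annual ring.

542 annual rings

Specimen A: adjusted count: 607 − 8 + 3 = 602 annual rings.
A: 413.5 mm over 602 years gives 413.5 / 602 ≈ 0.687 mm/year.
B spans 372.6 / 0.687 = 542.36 years ≈ 542 annual rings.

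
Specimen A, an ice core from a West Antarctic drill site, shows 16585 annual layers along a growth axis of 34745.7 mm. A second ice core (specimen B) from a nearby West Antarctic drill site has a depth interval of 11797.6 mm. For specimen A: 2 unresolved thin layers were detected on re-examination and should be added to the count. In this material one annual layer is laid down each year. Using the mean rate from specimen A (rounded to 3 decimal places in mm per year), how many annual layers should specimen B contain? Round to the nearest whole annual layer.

5631 annual layers

Specimen A: correcting the raw count gives 16585 + 2 = 16587 true annual layers.
A: 34745.7 mm over 16587 years gives 34745.7 / 16587 ≈ 2.095 mm per year.
For B, 11797.6 / 2.095 = 5631.31 years ≈ 5631 annual layers.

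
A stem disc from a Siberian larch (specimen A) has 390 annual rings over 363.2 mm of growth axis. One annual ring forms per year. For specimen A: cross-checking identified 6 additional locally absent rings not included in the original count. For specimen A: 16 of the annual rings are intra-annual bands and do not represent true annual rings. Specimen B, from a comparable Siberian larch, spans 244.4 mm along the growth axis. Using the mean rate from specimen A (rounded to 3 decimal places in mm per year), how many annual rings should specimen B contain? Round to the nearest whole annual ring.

256 annual rings

Specimen A: adjusted count: 390 − 16 + 6 = 380 annual rings.
A: 363.2 mm over 380 years gives 363.2 / 380 ≈ 0.956 mm/yr.
For B, 244.4 / 0.956 = 255.65 years ≈ 256 annual rings.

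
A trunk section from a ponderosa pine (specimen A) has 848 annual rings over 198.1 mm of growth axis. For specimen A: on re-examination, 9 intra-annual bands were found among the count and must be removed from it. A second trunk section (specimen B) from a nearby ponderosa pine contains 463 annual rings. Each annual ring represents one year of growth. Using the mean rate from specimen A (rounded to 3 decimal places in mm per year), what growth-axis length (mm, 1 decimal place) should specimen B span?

109.3 mm

Specimen A: adjusted count: 848 − 9 = 839 annual rings.
A: 198.1 mm over 839 years gives 198.1 / 839 ≈ 0.236 mm/yr.
For B, 0.236 mm/year × 463 years = 109.3 mm.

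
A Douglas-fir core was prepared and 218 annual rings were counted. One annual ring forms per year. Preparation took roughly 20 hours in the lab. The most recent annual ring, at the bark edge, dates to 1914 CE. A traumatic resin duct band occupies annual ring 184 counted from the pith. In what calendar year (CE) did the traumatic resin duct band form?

1880 CE

Between annual ring 184 and the bark edge there are 218 − 184 = 34 annual rings.
The annual ring at the bark edge is 1914 CE, so the traumatic resin duct band dates to 1914 − 34 = 1880 CE.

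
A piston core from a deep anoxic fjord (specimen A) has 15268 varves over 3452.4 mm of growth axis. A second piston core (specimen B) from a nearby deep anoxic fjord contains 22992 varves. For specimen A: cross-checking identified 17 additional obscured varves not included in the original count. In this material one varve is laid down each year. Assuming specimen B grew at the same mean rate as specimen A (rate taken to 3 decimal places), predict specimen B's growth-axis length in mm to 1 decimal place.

5196.2 mm

Specimen A: true varve count = 15268 + 17 = 15285.
A: Extension rate ≈ 3452.4 / 15285 = 0.226 mm/yr.
For B, 0.226 mm/year × 22992 years = 5196.2 mm.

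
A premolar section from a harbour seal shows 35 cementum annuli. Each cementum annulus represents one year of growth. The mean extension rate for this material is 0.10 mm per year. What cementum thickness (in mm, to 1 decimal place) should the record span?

3.5 mm

35 years of growth are recorded.
Predicted length = 0.10 mm/year × 35 years = 3.5 mm.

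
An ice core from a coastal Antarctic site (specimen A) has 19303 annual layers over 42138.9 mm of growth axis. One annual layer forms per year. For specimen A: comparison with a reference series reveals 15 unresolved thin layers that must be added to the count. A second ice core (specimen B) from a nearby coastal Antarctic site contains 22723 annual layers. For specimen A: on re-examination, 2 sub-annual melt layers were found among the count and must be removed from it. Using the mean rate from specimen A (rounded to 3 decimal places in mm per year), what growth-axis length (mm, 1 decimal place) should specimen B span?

49581.6 mm

Specimen A: true annual layer count = 19303 − 2 + 15 = 19316.
A: Extension rate ≈ 42138.9 / 19316 = 2.182 mm/yr.
B's length ≈ 2.182 × 22723 = 49581.6 mm.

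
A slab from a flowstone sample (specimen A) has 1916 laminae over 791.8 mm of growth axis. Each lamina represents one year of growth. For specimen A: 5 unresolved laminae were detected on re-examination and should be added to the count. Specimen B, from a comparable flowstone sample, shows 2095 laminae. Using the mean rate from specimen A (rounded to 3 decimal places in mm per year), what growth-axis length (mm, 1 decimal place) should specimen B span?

Specimen A: true lamina count = 1916 + 5 = 1921.
A: Mean rate = 791.8 mm / 1921 years ≈ 0.412 mm per year.
B's length ≈ 0.412 × 2095 = 863.1 mm.

863.1 mm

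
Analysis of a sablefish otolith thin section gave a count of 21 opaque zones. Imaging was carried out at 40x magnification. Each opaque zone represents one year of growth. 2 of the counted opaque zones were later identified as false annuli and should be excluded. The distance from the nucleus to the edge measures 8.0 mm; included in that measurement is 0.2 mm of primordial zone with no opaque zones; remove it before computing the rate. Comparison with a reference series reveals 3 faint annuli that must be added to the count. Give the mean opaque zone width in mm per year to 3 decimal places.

0.355 mm per year

After corrections the count is 21 − 2 + 3 = 22 opaque zones.
Removing the 0.2 mm offcut leaves 8.0 − 0.2 = 7.8 mm.
7.8 mm over 22 years gives 7.8 / 22 ≈ 0.355 mm per year.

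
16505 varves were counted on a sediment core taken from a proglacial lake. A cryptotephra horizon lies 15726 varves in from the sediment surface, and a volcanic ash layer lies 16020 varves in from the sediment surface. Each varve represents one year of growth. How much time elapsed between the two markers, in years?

294 years

16020 − 15726 = 294 varves lie between the two events.
One varve per year makes the interval 294 years.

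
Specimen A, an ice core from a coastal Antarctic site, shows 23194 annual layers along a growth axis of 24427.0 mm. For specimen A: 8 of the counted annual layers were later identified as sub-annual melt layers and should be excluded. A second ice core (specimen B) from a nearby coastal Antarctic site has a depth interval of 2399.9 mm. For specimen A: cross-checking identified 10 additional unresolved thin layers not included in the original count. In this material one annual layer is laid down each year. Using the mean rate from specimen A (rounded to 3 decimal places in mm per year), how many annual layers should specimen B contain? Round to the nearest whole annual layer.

2279 annual layers

Specimen A: adjusted count: 23194 − 8 + 10 = 23196 annual layers.
A: 24427.0 mm over 23196 years gives 24427.0 / 23196 ≈ 1.053 mm per year.
For B, 2399.9 / 1.053 = 2279.11 years ≈ 2279 annual layers.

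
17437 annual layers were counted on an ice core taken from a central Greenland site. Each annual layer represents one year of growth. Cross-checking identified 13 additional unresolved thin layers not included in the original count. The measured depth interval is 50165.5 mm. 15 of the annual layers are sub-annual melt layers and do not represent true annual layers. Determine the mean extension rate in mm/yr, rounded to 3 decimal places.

2.877 mm/yr

True annual layer count = 17437 − 15 + 13 = 17435.
Extension rate ≈ 50165.5 / 17435 = 2.877 mm/yr.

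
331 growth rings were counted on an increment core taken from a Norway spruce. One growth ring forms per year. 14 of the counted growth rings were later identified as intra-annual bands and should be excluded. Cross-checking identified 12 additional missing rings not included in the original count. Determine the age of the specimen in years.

Correcting the raw count gives 331 − 14 + 12 = 329 true growth rings.
With a one-to-one growth ring periodicity this is 329 years.

329 years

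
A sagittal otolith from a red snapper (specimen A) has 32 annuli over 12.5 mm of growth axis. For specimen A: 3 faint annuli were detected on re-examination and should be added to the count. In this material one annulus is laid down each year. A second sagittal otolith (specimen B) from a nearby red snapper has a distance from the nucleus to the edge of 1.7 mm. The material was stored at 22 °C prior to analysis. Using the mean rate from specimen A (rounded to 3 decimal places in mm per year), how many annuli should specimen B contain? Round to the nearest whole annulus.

Specimen A: correcting the raw count gives 32 + 3 = 35 true annuli.
A: Mean rate = 12.5 mm / 35 years ≈ 0.357 mm per year.
B spans 1.7 / 0.357 = 4.76 years ≈ 5 annuli.

5 annuli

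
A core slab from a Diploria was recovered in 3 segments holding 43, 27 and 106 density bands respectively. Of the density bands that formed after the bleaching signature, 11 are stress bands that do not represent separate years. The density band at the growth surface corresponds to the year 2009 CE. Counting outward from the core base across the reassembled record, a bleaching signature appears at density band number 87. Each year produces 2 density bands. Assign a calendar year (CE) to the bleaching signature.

Total density bands = 43 + 27 + 106 = 176.
176 − 87 = 89 density bands lie beyond the bleaching signature toward the growth surface.
Excluding 11 false density bands: 89 − 11 = 78.
Dividing by 2 density bands per year: 78 / 2 = 39 years.
2009 − 39 = 1970 CE.

1970 CE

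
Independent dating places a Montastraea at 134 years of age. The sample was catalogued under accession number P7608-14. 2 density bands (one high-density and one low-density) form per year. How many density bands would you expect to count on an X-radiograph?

Expected density bands: 134 × 2 = 268.
So 268 density bands should be present.

268 density bands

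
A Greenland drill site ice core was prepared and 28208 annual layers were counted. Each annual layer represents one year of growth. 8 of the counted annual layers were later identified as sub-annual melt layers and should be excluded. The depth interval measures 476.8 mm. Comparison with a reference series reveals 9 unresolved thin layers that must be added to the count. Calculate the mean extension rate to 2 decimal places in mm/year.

0.02 mm/year

True annual layer count = 28208 − 8 + 9 = 28209.
Mean rate = 476.8 mm / 28209 years ≈ 0.02 mm/year.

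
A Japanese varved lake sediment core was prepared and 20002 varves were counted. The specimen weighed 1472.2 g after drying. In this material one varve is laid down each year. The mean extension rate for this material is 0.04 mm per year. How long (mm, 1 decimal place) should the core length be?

20002 years of growth are recorded.
Length ≈ 0.04 × 20002 = 800.1 mm.

800.1 mm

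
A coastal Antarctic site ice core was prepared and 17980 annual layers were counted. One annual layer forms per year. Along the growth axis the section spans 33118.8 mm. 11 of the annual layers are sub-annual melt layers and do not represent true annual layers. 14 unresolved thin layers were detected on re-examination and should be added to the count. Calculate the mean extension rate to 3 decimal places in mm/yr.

1.842 mm/yr

True annual layer count = 17980 − 11 + 14 = 17983.
33118.8 mm over 17983 years gives 33118.8 / 17983 ≈ 1.842 mm/yr.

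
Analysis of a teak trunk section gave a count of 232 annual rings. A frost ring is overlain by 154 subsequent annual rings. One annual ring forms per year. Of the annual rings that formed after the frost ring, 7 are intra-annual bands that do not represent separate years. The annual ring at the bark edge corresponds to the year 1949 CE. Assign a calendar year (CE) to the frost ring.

154 annual rings formed after the frost ring.
Removing the 7 false annual rings leaves 154 − 7 = 147 true annual rings beyond the frost ring.
The annual ring at the bark edge is 1949 CE, so the frost ring dates to 1949 − 147 = 1802 CE.

1802 CE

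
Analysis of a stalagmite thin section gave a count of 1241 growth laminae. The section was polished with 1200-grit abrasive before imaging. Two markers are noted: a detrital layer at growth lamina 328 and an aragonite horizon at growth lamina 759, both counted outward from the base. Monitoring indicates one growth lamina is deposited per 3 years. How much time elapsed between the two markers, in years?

1293 years

759 − 328 = 431 growth laminae lie between the two events.
431 growth laminae at 3 years each span 431 × 3 = 1293 years.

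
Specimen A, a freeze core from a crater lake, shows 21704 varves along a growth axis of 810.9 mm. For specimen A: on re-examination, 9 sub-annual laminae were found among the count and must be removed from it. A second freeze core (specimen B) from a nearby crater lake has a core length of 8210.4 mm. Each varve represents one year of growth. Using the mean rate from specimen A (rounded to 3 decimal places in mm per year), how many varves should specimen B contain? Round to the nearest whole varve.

Specimen A: after corrections the count is 21704 − 9 = 21695 varves.
A: Extension rate ≈ 810.9 / 21695 = 0.037 mm/yr.
Specimen B: 8210.4 mm / 0.037 mm per year = 221902.70 years ≈ 221903 varves.

221903 varves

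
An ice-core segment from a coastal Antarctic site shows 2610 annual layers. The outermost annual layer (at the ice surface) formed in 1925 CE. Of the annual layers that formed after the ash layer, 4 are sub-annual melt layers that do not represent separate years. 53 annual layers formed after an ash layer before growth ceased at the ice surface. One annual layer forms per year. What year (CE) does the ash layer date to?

1876 CE

53 annual layers formed after the ash layer.
53 − 4 false = 49 true annual layers after the ash layer.
The annual layer at the ice surface is 1925 CE, so the ash layer dates to 1925 − 49 = 1876 CE.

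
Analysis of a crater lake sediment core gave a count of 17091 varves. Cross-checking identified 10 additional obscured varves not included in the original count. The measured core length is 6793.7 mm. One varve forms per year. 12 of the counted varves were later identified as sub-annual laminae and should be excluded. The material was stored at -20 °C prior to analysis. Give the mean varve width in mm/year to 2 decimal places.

0.40 mm/year

Adjusted count: 17091 − 12 + 10 = 17089 varves.
Extension rate ≈ 6793.7 / 17089 = 0.40 mm/year.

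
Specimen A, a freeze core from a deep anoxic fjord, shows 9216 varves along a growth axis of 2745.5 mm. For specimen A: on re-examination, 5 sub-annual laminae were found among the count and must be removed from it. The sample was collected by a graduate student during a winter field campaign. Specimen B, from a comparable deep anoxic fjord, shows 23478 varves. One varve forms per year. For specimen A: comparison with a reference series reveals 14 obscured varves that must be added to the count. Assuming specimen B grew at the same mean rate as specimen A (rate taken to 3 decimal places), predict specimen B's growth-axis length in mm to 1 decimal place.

6996.4 mm

Specimen A: true varve count = 9216 − 5 + 14 = 9225.
A: Extension rate ≈ 2745.5 / 9225 = 0.298 mm/year.
B's length ≈ 0.298 × 23478 = 6996.4 mm.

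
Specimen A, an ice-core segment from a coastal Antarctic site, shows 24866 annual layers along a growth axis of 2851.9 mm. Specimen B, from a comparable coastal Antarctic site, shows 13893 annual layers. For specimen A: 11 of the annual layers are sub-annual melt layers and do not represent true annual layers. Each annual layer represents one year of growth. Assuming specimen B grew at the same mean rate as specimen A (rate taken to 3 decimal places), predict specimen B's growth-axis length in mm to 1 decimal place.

1597.7 mm

Specimen A: true annual layer count = 24866 − 11 = 24855.
A: Extension rate ≈ 2851.9 / 24855 = 0.115 mm/year.
B's length ≈ 0.115 × 13893 = 1597.7 mm.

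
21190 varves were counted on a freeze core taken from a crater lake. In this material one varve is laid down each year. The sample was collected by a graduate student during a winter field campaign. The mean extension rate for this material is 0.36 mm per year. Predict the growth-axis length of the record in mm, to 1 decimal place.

7628.4 mm

21190 years of growth are recorded.
Predicted length = 0.36 mm/year × 21190 years = 7628.4 mm.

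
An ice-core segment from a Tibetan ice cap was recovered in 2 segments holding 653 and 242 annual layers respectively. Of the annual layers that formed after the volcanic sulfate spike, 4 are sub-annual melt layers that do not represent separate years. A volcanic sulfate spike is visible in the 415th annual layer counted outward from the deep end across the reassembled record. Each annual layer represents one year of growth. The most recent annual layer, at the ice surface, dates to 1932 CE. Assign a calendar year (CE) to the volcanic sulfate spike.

Total annual layers = 653 + 242 = 895.
895 − 415 = 480 annual layers lie beyond the volcanic sulfate spike toward the ice surface.
480 − 4 false = 476 true annual layers after the volcanic sulfate spike.
The annual layer at the ice surface is 1932 CE, so the volcanic sulfate spike dates to 1932 − 476 = 1456 CE.

1456 CE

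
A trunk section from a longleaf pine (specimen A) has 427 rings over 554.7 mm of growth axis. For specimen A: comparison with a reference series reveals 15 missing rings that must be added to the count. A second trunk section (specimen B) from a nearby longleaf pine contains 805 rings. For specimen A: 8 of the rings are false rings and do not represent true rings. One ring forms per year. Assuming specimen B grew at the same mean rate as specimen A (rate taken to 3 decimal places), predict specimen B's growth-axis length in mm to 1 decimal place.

Specimen A: correcting the raw count gives 427 − 8 + 15 = 434 true rings.
A: Mean rate = 554.7 mm / 434 years ≈ 1.278 mm per year.
For B, 1.278 mm/year × 805 years = 1028.8 mm.

1028.8 mm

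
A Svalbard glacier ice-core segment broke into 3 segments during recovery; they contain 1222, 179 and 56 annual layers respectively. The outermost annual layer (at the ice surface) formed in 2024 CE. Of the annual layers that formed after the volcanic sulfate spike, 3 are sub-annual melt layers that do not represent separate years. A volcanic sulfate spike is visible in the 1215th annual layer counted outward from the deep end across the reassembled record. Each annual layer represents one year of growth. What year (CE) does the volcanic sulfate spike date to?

Total annual layers = 1222 + 179 + 56 = 1457.
The volcanic sulfate spike sits at annual layer 1215 from the deep end, so 1457 − 1215 = 242 annual layers formed after it.
242 − 3 false = 239 true annual layers after the volcanic sulfate spike.
The annual layer at the ice surface is 2024 CE, so the volcanic sulfate spike dates to 2024 − 239 = 1785 CE.

1785 CE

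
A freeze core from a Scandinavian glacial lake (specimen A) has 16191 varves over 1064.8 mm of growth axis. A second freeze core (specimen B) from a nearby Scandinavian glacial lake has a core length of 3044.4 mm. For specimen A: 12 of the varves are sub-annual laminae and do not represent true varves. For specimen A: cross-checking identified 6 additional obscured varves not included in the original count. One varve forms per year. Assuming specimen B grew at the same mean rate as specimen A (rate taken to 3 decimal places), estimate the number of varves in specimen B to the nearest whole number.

46127 varves

Specimen A: true varve count = 16191 − 12 + 6 = 16185.
A: Extension rate ≈ 1064.8 / 16185 = 0.066 mm/yr.
For B, 3044.4 / 0.066 = 46127.27 years ≈ 46127 varves.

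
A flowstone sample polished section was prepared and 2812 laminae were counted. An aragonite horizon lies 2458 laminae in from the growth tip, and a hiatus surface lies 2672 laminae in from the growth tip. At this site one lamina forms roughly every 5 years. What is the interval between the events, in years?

Separation: 2672 − 2458 = 214 laminae.
Multiplying by 5 years per lamina: 214 × 5 = 1070 years.

1070 years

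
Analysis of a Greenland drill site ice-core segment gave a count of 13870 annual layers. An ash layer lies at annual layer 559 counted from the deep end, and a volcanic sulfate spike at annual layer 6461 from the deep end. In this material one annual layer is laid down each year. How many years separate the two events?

The two markers are separated by 6461 − 559 = 5902 annual layers.
At one annual layer per year, 5902 years elapsed between them.

5902 years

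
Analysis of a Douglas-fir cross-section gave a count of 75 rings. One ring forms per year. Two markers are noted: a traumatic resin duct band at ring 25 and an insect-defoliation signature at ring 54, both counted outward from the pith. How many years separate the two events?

Separation: 54 − 25 = 29 rings.
That is 29 years at one ring per year.

29 years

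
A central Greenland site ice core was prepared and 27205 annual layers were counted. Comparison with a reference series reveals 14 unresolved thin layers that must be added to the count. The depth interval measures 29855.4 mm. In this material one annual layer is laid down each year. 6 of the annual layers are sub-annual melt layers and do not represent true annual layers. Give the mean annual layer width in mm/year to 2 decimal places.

1.10 mm/year

Correcting the raw count gives 27205 − 6 + 14 = 27213 true annual layers.
Mean rate = 29855.4 mm / 27213 years ≈ 1.10 mm/year.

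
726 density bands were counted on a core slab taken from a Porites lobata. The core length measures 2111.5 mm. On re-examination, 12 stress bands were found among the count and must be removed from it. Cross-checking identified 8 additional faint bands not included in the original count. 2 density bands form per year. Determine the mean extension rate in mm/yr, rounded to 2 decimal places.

5.85 mm/yr

True density band count = 726 − 12 + 8 = 722.
722 density bands at 2 per year is 722 / 2 = 361 years.
Extension rate ≈ 2111.5 / 361 = 5.85 mm/yr.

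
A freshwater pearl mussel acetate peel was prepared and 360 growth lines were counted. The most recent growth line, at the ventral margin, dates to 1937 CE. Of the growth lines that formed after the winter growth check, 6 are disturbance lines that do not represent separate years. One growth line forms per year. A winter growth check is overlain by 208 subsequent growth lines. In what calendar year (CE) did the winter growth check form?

There are 208 growth lines younger than the winter growth check.
Excluding 6 false growth lines: 208 − 6 = 202.
1937 − 202 = 1735 CE.

1735 CE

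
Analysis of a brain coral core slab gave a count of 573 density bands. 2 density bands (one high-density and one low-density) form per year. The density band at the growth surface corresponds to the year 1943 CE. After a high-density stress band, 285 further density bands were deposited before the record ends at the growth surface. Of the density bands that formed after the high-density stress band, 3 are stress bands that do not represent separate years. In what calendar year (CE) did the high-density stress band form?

There are 285 density bands younger than the high-density stress band.
Removing the 3 false density bands leaves 285 − 3 = 282 true density bands beyond the high-density stress band.
Dividing by 2 density bands per year: 282 / 2 = 141 years.
1943 − 141 = 1802 CE.

1802 CE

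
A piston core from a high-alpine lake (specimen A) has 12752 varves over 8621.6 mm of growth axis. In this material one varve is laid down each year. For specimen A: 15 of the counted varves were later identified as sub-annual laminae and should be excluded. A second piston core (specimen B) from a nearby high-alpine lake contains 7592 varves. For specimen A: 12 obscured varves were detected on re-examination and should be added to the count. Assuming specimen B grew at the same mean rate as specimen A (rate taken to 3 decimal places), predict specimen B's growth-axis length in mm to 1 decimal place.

5132.2 mm

Specimen A: correcting the raw count gives 12752 − 15 + 12 = 12749 true varves.
A: Mean rate = 8621.6 mm / 12749 years ≈ 0.676 mm per year.
Length of B = 0.676 × 7592 = 5132.2 mm.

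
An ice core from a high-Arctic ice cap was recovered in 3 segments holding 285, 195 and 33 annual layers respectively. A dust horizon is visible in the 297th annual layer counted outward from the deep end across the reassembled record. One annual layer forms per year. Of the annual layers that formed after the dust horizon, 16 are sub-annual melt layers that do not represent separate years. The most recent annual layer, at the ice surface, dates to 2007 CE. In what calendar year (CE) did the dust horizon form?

1807 CE

Total annual layers = 285 + 195 + 33 = 513.
The dust horizon sits at annual layer 297 from the deep end, so 513 − 297 = 216 annual layers formed after it.
Excluding 16 false annual layers: 216 − 16 = 200.
2007 − 200 = 1807 CE.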